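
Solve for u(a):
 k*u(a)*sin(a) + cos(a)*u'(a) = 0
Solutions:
 u(a) = C1*exp(k*log(cos(a)))


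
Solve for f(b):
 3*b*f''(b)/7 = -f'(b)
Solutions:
 f(b) = C1 + C2/b^(4/3)


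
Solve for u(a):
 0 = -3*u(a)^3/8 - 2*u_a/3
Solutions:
 u(a) = -2*sqrt(2)*sqrt(-1/(C1 - 9*a))
 u(a) = 2*sqrt(2)*sqrt(-1/(C1 - 9*a))


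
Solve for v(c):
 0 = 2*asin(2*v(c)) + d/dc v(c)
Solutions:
 Integral(1/asin(2*_y), (_y, v(c))) = C1 - 2*c


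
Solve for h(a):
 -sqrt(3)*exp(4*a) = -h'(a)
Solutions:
 h(a) = C1 + sqrt(3)*exp(4*a)/4


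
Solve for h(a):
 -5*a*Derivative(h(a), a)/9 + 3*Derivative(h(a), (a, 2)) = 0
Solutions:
 h(a) = C1 + C2*erfi(sqrt(30)*a/18)


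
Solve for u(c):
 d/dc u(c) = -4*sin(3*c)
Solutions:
 u(c) = C1 + 4*cos(3*c)/3


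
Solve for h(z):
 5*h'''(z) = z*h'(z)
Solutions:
 h(z) = C1 + Integral(C2*airyai(5^(2/3)*z/5) + C3*airybi(5^(2/3)*z/5), z)


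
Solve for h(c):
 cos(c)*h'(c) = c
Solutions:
 h(c) = C1 + Integral(c/cos(c), c)


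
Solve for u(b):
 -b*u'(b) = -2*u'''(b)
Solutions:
 u(b) = C1 + Integral(C2*airyai(2^(2/3)*b/2) + C3*airybi(2^(2/3)*b/2), b)


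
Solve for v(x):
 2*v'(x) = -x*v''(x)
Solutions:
 v(x) = C1 + C2/x


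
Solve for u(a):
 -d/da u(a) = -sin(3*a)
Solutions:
 u(a) = C1 - cos(3*a)/3


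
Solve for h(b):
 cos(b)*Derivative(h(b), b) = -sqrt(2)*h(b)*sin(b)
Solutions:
 h(b) = C1*cos(b)^(sqrt(2))


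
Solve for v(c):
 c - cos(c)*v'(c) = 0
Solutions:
 v(c) = C1 + Integral(c/cos(c), c)


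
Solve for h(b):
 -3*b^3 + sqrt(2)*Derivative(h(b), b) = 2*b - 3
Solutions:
 h(b) = C1 + 3*sqrt(2)*b^4/8 + sqrt(2)*b^2/2 - 3*sqrt(2)*b/2


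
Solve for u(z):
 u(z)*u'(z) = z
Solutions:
 u(z) = -sqrt(C1 + z^2)
 u(z) = sqrt(C1 + z^2)


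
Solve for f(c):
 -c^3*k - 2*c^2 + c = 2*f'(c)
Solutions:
 f(c) = C1 - c^4*k/8 - c^3/3 + c^2/4


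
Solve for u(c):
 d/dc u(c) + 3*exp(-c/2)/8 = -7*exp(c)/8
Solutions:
 u(c) = C1 - 7*exp(c)/8 + 3*exp(-c/2)/4


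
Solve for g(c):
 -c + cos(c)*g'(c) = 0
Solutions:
 g(c) = C1 + Integral(c/cos(c), c)


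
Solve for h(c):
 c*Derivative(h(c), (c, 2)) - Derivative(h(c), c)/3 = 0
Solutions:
 h(c) = C1 + C2*c^(4/3)


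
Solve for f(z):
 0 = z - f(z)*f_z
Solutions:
 f(z) = -sqrt(C1 + z^2)
 f(z) = sqrt(C1 + z^2)


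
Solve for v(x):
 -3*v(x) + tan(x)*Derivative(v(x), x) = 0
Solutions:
 v(x) = C1*sin(x)^3


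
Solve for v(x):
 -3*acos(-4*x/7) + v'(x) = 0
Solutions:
 v(x) = C1 + 3*x*acos(-4*x/7) + 3*sqrt(49 - 16*x^2)/4


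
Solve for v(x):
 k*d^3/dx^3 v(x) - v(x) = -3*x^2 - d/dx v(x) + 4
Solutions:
 v(x) = C1*exp(2^(1/3)*x*(6^(1/3)*(sqrt(3)*sqrt((27 + 4/k)/k^2) - 9/k)^(1/3)/12 - 2^(1/3)*3^(5/6)*I*(sqrt(3)*sqrt((27 + 4/k)/k^2) - 9/k)^(1/3)/12 + 2/(k*(-3^(1/3) + 3^(5/6)*I)*(sqrt(3)*sqrt((27 + 4/k)/k^2) - 9/k)^(1/3)))) + C2*exp(2^(1/3)*x*(6^(1/3)*(sqrt(3)*sqrt((27 + 4/k)/k^2) - 9/k)^(1/3)/12 + 2^(1/3)*3^(5/6)*I*(sqrt(3)*sqrt((27 + 4/k)/k^2) - 9/k)^(1/3)/12 - 2/(k*(3^(1/3) + 3^(5/6)*I)*(sqrt(3)*sqrt((27 + 4/k)/k^2) - 9/k)^(1/3)))) + C3*exp(6^(1/3)*x*(-2^(1/3)*(sqrt(3)*sqrt((27 + 4/k)/k^2) - 9/k)^(1/3) + 2*3^(1/3)/(k*(sqrt(3)*sqrt((27 + 4/k)/k^2) - 9/k)^(1/3)))/6) + 3*x^2 + 6*x + 2


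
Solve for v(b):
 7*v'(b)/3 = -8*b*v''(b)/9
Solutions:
 v(b) = C1 + C2/b^(13/8)


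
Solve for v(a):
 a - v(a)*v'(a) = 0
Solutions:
 v(a) = -sqrt(C1 + a^2)
 v(a) = sqrt(C1 + a^2)


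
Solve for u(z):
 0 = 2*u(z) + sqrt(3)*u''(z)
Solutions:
 u(z) = C1*sin(sqrt(2)*3^(3/4)*z/3) + C2*cos(sqrt(2)*3^(3/4)*z/3)


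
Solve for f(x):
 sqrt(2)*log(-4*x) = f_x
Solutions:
 f(x) = C1 + sqrt(2)*x*log(-x) + sqrt(2)*x*(-1 + 2*log(2))


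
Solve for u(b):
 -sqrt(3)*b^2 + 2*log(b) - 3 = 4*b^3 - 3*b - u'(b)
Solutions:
 u(b) = C1 + b^4 + sqrt(3)*b^3/3 - 3*b^2/2 - 2*b*log(b) + 5*b


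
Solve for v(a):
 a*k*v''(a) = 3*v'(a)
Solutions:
 v(a) = C1 + a^(((re(k) + 3)*re(k) + im(k)^2)/(re(k)^2 + im(k)^2))*(C2*sin(3*log(a)*Abs(im(k))/(re(k)^2 + im(k)^2)) + C3*cos(3*log(a)*im(k)/(re(k)^2 + im(k)^2)))


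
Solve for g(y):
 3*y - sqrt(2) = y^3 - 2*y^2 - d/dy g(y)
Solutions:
 g(y) = C1 + y^4/4 - 2*y^3/3 - 3*y^2/2 + sqrt(2)*y


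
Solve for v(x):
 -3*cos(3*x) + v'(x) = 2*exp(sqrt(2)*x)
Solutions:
 v(x) = C1 + sqrt(2)*exp(sqrt(2)*x) + sin(3*x)


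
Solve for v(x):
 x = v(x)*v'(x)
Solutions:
 v(x) = -sqrt(C1 + x^2)
 v(x) = sqrt(C1 + x^2)


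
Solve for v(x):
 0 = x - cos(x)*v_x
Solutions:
 v(x) = C1 + Integral(x/cos(x), x)


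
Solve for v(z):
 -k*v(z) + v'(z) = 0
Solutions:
 v(z) = C1*exp(k*z)


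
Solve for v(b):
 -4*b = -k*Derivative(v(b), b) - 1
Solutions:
 v(b) = C1 + 2*b^2/k - b/k


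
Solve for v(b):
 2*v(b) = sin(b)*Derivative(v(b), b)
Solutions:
 v(b) = C1*(cos(b) - 1)/(cos(b) + 1)


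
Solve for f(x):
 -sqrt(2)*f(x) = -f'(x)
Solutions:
 f(x) = C1*exp(sqrt(2)*x)


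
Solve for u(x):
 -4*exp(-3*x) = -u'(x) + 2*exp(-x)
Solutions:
 u(x) = C1 - 2*exp(-x) - 4*exp(-3*x)/3


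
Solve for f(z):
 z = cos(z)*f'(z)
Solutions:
 f(z) = C1 + Integral(z/cos(z), z)


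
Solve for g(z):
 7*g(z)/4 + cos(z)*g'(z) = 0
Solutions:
 g(z) = C1*(sin(z) - 1)^(7/8)/(sin(z) + 1)^(7/8)


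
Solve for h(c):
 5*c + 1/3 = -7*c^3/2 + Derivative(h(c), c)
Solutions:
 h(c) = C1 + 7*c^4/8 + 5*c^2/2 + c/3


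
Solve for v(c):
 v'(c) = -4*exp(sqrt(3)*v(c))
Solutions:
 v(c) = sqrt(3)*(2*log(1/(C1 + 4*c)) - log(3))/6


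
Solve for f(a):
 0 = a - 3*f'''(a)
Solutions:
 f(a) = C1 + C2*a + C3*a^2 + a^4/72


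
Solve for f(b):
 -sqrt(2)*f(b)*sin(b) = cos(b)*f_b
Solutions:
 f(b) = C1*cos(b)^(sqrt(2))


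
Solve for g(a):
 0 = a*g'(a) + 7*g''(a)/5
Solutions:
 g(a) = C1 + C2*erf(sqrt(70)*a/14)


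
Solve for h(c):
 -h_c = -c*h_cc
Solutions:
 h(c) = C1 + C2*c^2


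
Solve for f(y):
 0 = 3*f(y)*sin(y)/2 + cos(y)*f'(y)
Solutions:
 f(y) = C1*cos(y)^(3/2)


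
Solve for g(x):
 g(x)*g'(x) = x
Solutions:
 g(x) = -sqrt(C1 + x^2)
 g(x) = sqrt(C1 + x^2)


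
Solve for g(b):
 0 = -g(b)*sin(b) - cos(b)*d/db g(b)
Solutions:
 g(b) = C1*cos(b)


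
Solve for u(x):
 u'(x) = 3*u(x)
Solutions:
 u(x) = C1*exp(3*x)


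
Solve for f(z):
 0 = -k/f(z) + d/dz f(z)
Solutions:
 f(z) = -sqrt(C1 + 2*k*z)
 f(z) = sqrt(C1 + 2*k*z)


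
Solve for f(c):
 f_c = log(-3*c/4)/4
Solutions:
 f(c) = C1 + c*log(-c)/4 + c*(-2*log(2) - 1 + log(3))/4


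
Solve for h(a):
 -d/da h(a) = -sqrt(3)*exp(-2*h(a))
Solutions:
 h(a) = log(-sqrt(C1 + 2*sqrt(3)*a))
 h(a) = log(C1 + 2*sqrt(3)*a)/2


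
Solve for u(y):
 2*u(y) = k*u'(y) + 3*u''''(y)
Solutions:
 u(y) = C1*exp(2^(2/3)*sqrt(3)*y*(-sqrt(2^(1/3)*(3*k^2 + sqrt(9*k^4 + 2048))^(1/3) - 16/(3*k^2 + sqrt(9*k^4 + 2048))^(1/3)) + sqrt(4*sqrt(3)*k/sqrt(2^(1/3)*(3*k^2 + sqrt(9*k^4 + 2048))^(1/3) - 16/(3*k^2 + sqrt(9*k^4 + 2048))^(1/3)) - 2^(1/3)*(3*k^2 + sqrt(9*k^4 + 2048))^(1/3) + 16/(3*k^2 + sqrt(9*k^4 + 2048))^(1/3)))/12) + C2*exp(2^(2/3)*sqrt(3)*y*(sqrt(2^(1/3)*(3*k^2 + sqrt(9*k^4 + 2048))^(1/3) - 16/(3*k^2 + sqrt(9*k^4 + 2048))^(1/3)) - sqrt(-4*sqrt(3)*k/sqrt(2^(1/3)*(3*k^2 + sqrt(9*k^4 + 2048))^(1/3) - 16/(3*k^2 + sqrt(9*k^4 + 2048))^(1/3)) - 2^(1/3)*(3*k^2 + sqrt(9*k^4 + 2048))^(1/3) + 16/(3*k^2 + sqrt(9*k^4 + 2048))^(1/3)))/12) + C3*exp(2^(2/3)*sqrt(3)*y*(sqrt(2^(1/3)*(3*k^2 + sqrt(9*k^4 + 2048))^(1/3) - 16/(3*k^2 + sqrt(9*k^4 + 2048))^(1/3)) + sqrt(-4*sqrt(3)*k/sqrt(2^(1/3)*(3*k^2 + sqrt(9*k^4 + 2048))^(1/3) - 16/(3*k^2 + sqrt(9*k^4 + 2048))^(1/3)) - 2^(1/3)*(3*k^2 + sqrt(9*k^4 + 2048))^(1/3) + 16/(3*k^2 + sqrt(9*k^4 + 2048))^(1/3)))/12) + C4*exp(-2^(2/3)*sqrt(3)*y*(sqrt(2^(1/3)*(3*k^2 + sqrt(9*k^4 + 2048))^(1/3) - 16/(3*k^2 + sqrt(9*k^4 + 2048))^(1/3)) + sqrt(4*sqrt(3)*k/sqrt(2^(1/3)*(3*k^2 + sqrt(9*k^4 + 2048))^(1/3) - 16/(3*k^2 + sqrt(9*k^4 + 2048))^(1/3)) - 2^(1/3)*(3*k^2 + sqrt(9*k^4 + 2048))^(1/3) + 16/(3*k^2 + sqrt(9*k^4 + 2048))^(1/3)))/12)


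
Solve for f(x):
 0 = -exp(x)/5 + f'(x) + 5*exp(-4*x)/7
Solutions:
 f(x) = C1 + exp(x)/5 + 5*exp(-4*x)/28


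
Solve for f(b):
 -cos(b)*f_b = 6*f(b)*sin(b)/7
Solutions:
 f(b) = C1*cos(b)^(6/7)


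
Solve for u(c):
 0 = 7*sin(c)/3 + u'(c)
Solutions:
 u(c) = C1 + 7*cos(c)/3


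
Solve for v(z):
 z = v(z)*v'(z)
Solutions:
 v(z) = -sqrt(C1 + z^2)
 v(z) = sqrt(C1 + z^2)


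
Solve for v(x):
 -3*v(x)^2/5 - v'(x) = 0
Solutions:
 v(x) = 5/(C1 + 3*x)


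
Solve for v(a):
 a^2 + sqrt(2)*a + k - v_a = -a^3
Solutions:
 v(a) = C1 + a^4/4 + a^3/3 + sqrt(2)*a^2/2 + a*k


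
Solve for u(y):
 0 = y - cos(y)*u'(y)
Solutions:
 u(y) = C1 + Integral(y/cos(y), y)


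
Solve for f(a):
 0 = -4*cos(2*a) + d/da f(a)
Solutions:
 f(a) = C1 + 2*sin(2*a)


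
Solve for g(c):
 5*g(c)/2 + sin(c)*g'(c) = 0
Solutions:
 g(c) = C1*(cos(c) + 1)^(5/4)/(cos(c) - 1)^(5/4)


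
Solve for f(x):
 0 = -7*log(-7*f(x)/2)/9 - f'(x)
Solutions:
 9*Integral(1/(log(-_y) - log(2) + log(7)), (_y, f(x)))/7 = C1 - x


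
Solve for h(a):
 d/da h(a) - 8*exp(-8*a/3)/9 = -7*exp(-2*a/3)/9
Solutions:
 h(a) = C1 + 7*exp(-2*a/3)/6 - exp(-8*a/3)/3


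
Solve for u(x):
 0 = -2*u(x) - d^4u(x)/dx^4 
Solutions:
 u(x) = (C1*sin(2^(3/4)*x/2) + C2*cos(2^(3/4)*x/2))*exp(-2^(3/4)*x/2) + (C3*sin(2^(3/4)*x/2) + C4*cos(2^(3/4)*x/2))*exp(2^(3/4)*x/2)


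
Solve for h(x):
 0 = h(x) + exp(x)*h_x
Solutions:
 h(x) = C1*exp(exp(-x))


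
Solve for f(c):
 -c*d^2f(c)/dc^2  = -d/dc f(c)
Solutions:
 f(c) = C1 + C2*c^2


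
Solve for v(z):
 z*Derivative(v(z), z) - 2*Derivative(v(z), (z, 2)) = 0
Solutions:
 v(z) = C1 + C2*erfi(z/2)


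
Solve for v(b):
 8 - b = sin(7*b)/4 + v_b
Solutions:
 v(b) = C1 - b^2/2 + 8*b + cos(7*b)/28


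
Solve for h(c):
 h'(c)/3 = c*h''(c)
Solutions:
 h(c) = C1 + C2*c^(4/3)


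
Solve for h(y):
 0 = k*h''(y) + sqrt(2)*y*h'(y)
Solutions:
 h(y) = C1 + C2*sqrt(k)*erf(2^(3/4)*y*sqrt(1/k)/2)


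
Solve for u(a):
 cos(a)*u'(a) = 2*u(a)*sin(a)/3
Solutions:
 u(a) = C1/cos(a)^(2/3)


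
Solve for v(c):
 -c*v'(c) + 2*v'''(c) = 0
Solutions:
 v(c) = C1 + Integral(C2*airyai(2^(2/3)*c/2) + C3*airybi(2^(2/3)*c/2), c)


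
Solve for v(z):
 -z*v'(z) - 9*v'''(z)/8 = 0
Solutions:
 v(z) = C1 + Integral(C2*airyai(-2*3^(1/3)*z/3) + C3*airybi(-2*3^(1/3)*z/3), z)


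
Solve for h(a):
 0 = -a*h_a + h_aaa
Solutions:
 h(a) = C1 + Integral(C2*airyai(a) + C3*airybi(a), a)


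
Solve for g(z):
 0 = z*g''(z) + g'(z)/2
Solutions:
 g(z) = C1 + C2*sqrt(z)


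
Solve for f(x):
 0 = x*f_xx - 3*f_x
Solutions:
 f(x) = C1 + C2*x^4


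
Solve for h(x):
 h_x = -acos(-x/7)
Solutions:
 h(x) = C1 - x*acos(-x/7) - sqrt(49 - x^2)


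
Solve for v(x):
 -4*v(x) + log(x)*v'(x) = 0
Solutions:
 v(x) = C1*exp(4*li(x))


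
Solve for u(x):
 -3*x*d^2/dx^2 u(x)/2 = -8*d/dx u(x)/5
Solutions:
 u(x) = C1 + C2*x^(31/15)


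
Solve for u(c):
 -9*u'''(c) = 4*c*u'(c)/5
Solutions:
 u(c) = C1 + Integral(C2*airyai(-2^(2/3)*75^(1/3)*c/15) + C3*airybi(-2^(2/3)*75^(1/3)*c/15), c)


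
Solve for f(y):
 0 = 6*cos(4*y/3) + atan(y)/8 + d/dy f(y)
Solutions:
 f(y) = C1 - y*atan(y)/8 + log(y^2 + 1)/16 - 9*sin(4*y/3)/2


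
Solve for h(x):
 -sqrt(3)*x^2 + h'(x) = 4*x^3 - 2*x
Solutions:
 h(x) = C1 + x^4 + sqrt(3)*x^3/3 - x^2


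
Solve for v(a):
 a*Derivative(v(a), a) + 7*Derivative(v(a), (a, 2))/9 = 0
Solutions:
 v(a) = C1 + C2*erf(3*sqrt(14)*a/14)


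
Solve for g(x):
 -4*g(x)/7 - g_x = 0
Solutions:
 g(x) = C1*exp(-4*x/7)


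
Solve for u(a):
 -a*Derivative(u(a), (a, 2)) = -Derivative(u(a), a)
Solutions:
 u(a) = C1 + C2*a^2


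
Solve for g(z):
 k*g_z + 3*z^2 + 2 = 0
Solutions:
 g(z) = C1 - z^3/k - 2*z/k


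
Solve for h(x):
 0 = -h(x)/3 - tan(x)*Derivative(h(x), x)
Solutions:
 h(x) = C1/sin(x)^(1/3)


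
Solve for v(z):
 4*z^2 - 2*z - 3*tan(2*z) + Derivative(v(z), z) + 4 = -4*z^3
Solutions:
 v(z) = C1 - z^4 - 4*z^3/3 + z^2 - 4*z - 3*log(cos(2*z))/2


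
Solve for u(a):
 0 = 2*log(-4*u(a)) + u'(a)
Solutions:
 Integral(1/(log(-_y) + 2*log(2)), (_y, u(a)))/2 = C1 - a


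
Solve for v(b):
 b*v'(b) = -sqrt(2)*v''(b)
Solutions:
 v(b) = C1 + C2*erf(2^(1/4)*b/2)


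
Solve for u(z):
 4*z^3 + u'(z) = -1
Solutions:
 u(z) = C1 - z^4 - z


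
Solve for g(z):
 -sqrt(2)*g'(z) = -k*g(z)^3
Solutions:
 g(z) = -sqrt(-1/(C1 + sqrt(2)*k*z))
 g(z) = sqrt(-1/(C1 + sqrt(2)*k*z))


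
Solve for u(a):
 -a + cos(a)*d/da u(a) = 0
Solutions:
 u(a) = C1 + Integral(a/cos(a), a)


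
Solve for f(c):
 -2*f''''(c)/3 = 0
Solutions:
 f(c) = C1 + C2*c + C3*c^2 + C4*c^3


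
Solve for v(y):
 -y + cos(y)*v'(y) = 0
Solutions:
 v(y) = C1 + Integral(y/cos(y), y)


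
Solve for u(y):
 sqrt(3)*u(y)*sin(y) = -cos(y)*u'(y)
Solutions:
 u(y) = C1*cos(y)^(sqrt(3))


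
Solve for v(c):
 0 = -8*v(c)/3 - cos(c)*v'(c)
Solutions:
 v(c) = C1*(sin(c) - 1)^(4/3)/(sin(c) + 1)^(4/3)


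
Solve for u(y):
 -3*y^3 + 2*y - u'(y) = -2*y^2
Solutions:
 u(y) = C1 - 3*y^4/4 + 2*y^3/3 + y^2


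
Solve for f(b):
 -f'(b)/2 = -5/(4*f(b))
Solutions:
 f(b) = -sqrt(C1 + 5*b)
 f(b) = sqrt(C1 + 5*b)


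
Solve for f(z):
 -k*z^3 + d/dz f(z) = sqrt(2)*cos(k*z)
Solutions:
 f(z) = C1 + k*z^4/4 + sqrt(2)*sin(k*z)/k


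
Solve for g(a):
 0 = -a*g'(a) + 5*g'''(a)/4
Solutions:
 g(a) = C1 + Integral(C2*airyai(10^(2/3)*a/5) + C3*airybi(10^(2/3)*a/5), a)


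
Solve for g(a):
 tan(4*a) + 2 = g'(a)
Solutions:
 g(a) = C1 + 2*a - log(cos(4*a))/4


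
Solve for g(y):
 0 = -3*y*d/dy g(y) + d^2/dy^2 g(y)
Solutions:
 g(y) = C1 + C2*erfi(sqrt(6)*y/2)


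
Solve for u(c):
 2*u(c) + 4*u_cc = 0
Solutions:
 u(c) = C1*sin(sqrt(2)*c/2) + C2*cos(sqrt(2)*c/2)


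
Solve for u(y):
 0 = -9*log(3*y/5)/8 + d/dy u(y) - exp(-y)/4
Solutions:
 u(y) = C1 + 9*y*log(y)/8 + 9*y*(-log(5) - 1 + log(3))/8 - exp(-y)/4


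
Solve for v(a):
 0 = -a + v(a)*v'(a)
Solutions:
 v(a) = -sqrt(C1 + a^2)
 v(a) = sqrt(C1 + a^2)


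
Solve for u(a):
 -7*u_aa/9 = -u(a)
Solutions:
 u(a) = C1*exp(-3*sqrt(7)*a/7) + C2*exp(3*sqrt(7)*a/7)


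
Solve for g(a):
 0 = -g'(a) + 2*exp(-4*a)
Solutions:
 g(a) = C1 - exp(-4*a)/2


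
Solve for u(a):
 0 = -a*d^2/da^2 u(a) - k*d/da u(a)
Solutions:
 u(a) = C1 + a^(1 - re(k))*(C2*sin(log(a)*Abs(im(k))) + C3*cos(log(a)*im(k)))


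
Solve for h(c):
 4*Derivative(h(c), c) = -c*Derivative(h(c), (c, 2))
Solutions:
 h(c) = C1 + C2/c^3


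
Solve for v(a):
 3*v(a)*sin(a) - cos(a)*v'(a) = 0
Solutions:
 v(a) = C1/cos(a)^3


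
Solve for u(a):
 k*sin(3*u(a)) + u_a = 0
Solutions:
 u(a) = -acos((-C1 - exp(6*a*k))/(C1 - exp(6*a*k)))/3 + 2*pi/3
 u(a) = acos((-C1 - exp(6*a*k))/(C1 - exp(6*a*k)))/3


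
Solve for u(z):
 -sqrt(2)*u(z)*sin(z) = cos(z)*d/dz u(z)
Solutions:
 u(z) = C1*cos(z)^(sqrt(2))


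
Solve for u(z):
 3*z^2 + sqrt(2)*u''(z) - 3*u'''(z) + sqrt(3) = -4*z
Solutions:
 u(z) = C1 + C2*z + C3*exp(sqrt(2)*z/3) - sqrt(2)*z^4/8 + z^3*(-9 - 2*sqrt(2))/6 + z^2*(-27*sqrt(2)/4 - 3 - sqrt(6)/4)


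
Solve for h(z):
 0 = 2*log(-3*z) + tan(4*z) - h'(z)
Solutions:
 h(z) = C1 + 2*z*log(-z) - 2*z + 2*z*log(3) - log(cos(4*z))/4


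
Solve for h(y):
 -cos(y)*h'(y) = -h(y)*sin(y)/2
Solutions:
 h(y) = C1/sqrt(cos(y))


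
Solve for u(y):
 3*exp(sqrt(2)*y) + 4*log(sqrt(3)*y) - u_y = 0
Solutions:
 u(y) = C1 + 4*y*log(y) + 2*y*(-2 + log(3)) + 3*sqrt(2)*exp(sqrt(2)*y)/2


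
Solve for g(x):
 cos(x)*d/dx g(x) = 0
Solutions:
 g(x) = C1


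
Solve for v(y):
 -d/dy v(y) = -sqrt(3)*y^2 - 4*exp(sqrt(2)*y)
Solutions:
 v(y) = C1 + sqrt(3)*y^3/3 + 2*sqrt(2)*exp(sqrt(2)*y)


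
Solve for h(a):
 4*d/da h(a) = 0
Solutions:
 h(a) = C1


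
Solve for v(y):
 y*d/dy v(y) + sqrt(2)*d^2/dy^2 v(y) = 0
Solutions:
 v(y) = C1 + C2*erf(2^(1/4)*y/2)


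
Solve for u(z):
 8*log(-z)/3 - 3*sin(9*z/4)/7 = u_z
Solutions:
 u(z) = C1 + 8*z*log(-z)/3 - 8*z/3 + 4*cos(9*z/4)/21


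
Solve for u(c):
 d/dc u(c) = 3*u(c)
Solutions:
 u(c) = C1*exp(3*c)


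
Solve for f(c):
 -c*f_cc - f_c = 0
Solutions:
 f(c) = C1 + C2*log(c)


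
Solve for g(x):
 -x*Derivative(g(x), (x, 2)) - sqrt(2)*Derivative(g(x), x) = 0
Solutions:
 g(x) = C1 + C2*x^(1 - sqrt(2))


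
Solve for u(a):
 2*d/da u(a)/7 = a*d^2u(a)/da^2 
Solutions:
 u(a) = C1 + C2*a^(9/7)


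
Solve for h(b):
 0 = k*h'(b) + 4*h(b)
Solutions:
 h(b) = C1*exp(-4*b/k)


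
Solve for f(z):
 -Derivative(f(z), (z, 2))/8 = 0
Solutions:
 f(z) = C1 + C2*z


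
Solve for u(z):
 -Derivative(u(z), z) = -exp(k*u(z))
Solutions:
 u(z) = Piecewise((log(-1/(C1*k + k*z))/k, Ne(k, 0)), (nan, True))
 u(z) = Piecewise((C1 + z, Eq(k, 0)), (nan, True))


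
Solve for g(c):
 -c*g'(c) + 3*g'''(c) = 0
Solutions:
 g(c) = C1 + Integral(C2*airyai(3^(2/3)*c/3) + C3*airybi(3^(2/3)*c/3), c)


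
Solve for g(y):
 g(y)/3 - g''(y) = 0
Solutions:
 g(y) = C1*exp(-sqrt(3)*y/3) + C2*exp(sqrt(3)*y/3)


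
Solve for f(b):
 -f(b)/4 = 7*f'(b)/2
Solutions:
 f(b) = C1*exp(-b/14)


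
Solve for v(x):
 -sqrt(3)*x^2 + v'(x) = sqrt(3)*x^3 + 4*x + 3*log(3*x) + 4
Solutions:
 v(x) = C1 + sqrt(3)*x^4/4 + sqrt(3)*x^3/3 + 2*x^2 + 3*x*log(x) + x + x*log(27)


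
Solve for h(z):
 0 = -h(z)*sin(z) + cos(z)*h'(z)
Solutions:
 h(z) = C1/cos(z)


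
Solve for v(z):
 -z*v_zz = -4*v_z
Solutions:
 v(z) = C1 + C2*z^5


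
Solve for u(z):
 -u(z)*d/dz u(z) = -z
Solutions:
 u(z) = -sqrt(C1 + z^2)
 u(z) = sqrt(C1 + z^2)


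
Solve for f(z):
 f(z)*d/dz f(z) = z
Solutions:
 f(z) = -sqrt(C1 + z^2)
 f(z) = sqrt(C1 + z^2)


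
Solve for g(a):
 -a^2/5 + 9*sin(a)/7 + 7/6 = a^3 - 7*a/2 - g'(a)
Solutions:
 g(a) = C1 + a^4/4 + a^3/15 - 7*a^2/4 - 7*a/6 + 9*cos(a)/7


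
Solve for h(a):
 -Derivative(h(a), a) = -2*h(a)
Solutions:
 h(a) = C1*exp(2*a)


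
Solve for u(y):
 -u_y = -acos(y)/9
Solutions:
 u(y) = C1 + y*acos(y)/9 - sqrt(1 - y^2)/9


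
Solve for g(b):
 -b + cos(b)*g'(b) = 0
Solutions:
 g(b) = C1 + Integral(b/cos(b), b)


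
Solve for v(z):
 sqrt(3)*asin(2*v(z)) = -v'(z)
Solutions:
 Integral(1/asin(2*_y), (_y, v(z))) = C1 - sqrt(3)*z


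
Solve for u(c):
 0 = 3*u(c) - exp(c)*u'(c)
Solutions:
 u(c) = C1*exp(-3*exp(-c))


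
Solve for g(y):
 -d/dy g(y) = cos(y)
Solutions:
 g(y) = C1 - sin(y)


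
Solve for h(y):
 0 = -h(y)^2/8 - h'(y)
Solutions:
 h(y) = 8/(C1 + y)


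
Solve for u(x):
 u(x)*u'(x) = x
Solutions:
 u(x) = -sqrt(C1 + x^2)
 u(x) = sqrt(C1 + x^2)


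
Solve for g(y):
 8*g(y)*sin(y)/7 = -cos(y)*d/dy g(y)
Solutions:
 g(y) = C1*cos(y)^(8/7)


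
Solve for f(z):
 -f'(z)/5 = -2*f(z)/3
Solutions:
 f(z) = C1*exp(10*z/3)


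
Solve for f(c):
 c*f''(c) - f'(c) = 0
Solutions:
 f(c) = C1 + C2*c^2


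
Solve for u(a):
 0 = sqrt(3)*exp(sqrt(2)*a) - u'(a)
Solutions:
 u(a) = C1 + sqrt(6)*exp(sqrt(2)*a)/2


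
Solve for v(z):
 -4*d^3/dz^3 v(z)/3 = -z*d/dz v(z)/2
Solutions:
 v(z) = C1 + Integral(C2*airyai(3^(1/3)*z/2) + C3*airybi(3^(1/3)*z/2), z)


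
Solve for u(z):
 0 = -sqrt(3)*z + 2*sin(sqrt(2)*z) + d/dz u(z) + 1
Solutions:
 u(z) = C1 + sqrt(3)*z^2/2 - z + sqrt(2)*cos(sqrt(2)*z)


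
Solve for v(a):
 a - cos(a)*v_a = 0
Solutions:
 v(a) = C1 + Integral(a/cos(a), a)


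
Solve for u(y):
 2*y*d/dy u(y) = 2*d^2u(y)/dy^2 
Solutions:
 u(y) = C1 + C2*erfi(sqrt(2)*y/2)


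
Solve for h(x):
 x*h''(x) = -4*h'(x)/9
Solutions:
 h(x) = C1 + C2*x^(5/9)


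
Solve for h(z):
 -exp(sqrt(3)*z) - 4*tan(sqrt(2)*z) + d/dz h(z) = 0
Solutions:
 h(z) = C1 + sqrt(3)*exp(sqrt(3)*z)/3 - 2*sqrt(2)*log(cos(sqrt(2)*z))


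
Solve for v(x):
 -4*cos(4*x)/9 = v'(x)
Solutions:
 v(x) = C1 - sin(4*x)/9


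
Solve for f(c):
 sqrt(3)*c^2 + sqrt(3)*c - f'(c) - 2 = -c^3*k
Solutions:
 f(c) = C1 + c^4*k/4 + sqrt(3)*c^3/3 + sqrt(3)*c^2/2 - 2*c


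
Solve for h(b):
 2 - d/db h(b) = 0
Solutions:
 h(b) = C1 + 2*b


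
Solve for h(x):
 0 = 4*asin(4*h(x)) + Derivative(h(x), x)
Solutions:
 Integral(1/asin(4*_y), (_y, h(x))) = C1 - 4*x


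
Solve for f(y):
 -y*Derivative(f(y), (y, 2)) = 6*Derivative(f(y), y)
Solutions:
 f(y) = C1 + C2/y^5


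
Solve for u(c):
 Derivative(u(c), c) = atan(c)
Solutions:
 u(c) = C1 + c*atan(c) - log(c^2 + 1)/2


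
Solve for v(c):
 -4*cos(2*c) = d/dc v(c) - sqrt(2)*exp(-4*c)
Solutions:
 v(c) = C1 - 2*sin(2*c) - sqrt(2)*exp(-4*c)/4


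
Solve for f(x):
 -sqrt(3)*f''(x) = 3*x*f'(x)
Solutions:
 f(x) = C1 + C2*erf(sqrt(2)*3^(1/4)*x/2)


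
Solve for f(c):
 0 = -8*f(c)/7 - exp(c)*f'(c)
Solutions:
 f(c) = C1*exp(8*exp(-c)/7)


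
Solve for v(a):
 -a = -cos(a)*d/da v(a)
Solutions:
 v(a) = C1 + Integral(a/cos(a), a)


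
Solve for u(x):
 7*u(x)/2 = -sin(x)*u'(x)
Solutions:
 u(x) = C1*(cos(x) + 1)^(7/4)/(cos(x) - 1)^(7/4)


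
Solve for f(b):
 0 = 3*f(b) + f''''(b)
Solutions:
 f(b) = (C1*sin(sqrt(2)*3^(1/4)*b/2) + C2*cos(sqrt(2)*3^(1/4)*b/2))*exp(-sqrt(2)*3^(1/4)*b/2) + (C3*sin(sqrt(2)*3^(1/4)*b/2) + C4*cos(sqrt(2)*3^(1/4)*b/2))*exp(sqrt(2)*3^(1/4)*b/2)


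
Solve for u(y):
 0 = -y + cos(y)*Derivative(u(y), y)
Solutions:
 u(y) = C1 + Integral(y/cos(y), y)


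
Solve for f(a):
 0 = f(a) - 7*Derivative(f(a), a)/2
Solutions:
 f(a) = C1*exp(2*a/7)


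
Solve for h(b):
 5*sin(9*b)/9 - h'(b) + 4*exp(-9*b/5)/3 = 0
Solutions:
 h(b) = C1 - 5*cos(9*b)/81 - 20*exp(-9*b/5)/27


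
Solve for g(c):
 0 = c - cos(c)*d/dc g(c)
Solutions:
 g(c) = C1 + Integral(c/cos(c), c)


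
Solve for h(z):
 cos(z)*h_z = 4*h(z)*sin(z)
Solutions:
 h(z) = C1/cos(z)^4


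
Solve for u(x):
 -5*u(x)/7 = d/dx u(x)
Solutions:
 u(x) = C1*exp(-5*x/7)


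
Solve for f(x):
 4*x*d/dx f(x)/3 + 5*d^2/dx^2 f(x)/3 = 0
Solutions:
 f(x) = C1 + C2*erf(sqrt(10)*x/5)


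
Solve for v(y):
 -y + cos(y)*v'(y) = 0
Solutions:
 v(y) = C1 + Integral(y/cos(y), y)


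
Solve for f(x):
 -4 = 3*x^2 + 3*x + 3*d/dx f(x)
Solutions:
 f(x) = C1 - x^3/3 - x^2/2 - 4*x/3


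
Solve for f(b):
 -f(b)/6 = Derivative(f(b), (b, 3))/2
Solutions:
 f(b) = C3*exp(-3^(2/3)*b/3) + (C1*sin(3^(1/6)*b/2) + C2*cos(3^(1/6)*b/2))*exp(3^(2/3)*b/6)


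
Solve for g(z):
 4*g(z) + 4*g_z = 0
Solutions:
 g(z) = C1*exp(-z)


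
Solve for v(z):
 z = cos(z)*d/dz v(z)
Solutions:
 v(z) = C1 + Integral(z/cos(z), z)


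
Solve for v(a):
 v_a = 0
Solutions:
 v(a) = C1


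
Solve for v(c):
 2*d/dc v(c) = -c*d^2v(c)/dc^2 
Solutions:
 v(c) = C1 + C2/c


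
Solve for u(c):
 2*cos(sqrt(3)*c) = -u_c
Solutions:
 u(c) = C1 - 2*sqrt(3)*sin(sqrt(3)*c)/3


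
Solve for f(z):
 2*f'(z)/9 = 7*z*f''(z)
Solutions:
 f(z) = C1 + C2*z^(65/63)


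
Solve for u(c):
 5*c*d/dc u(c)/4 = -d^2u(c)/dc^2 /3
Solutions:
 u(c) = C1 + C2*erf(sqrt(30)*c/4)


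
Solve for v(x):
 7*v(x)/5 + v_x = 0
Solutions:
 v(x) = C1*exp(-7*x/5)


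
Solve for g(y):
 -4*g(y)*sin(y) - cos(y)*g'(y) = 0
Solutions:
 g(y) = C1*cos(y)^4


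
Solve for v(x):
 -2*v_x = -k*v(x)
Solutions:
 v(x) = C1*exp(k*x/2)


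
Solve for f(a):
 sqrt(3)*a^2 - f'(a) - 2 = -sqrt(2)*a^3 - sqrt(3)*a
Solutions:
 f(a) = C1 + sqrt(2)*a^4/4 + sqrt(3)*a^3/3 + sqrt(3)*a^2/2 - 2*a


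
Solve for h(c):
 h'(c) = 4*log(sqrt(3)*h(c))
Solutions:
 -Integral(1/(2*log(_y) + log(3)), (_y, h(c)))/2 = C1 - c


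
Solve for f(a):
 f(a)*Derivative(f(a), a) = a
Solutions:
 f(a) = -sqrt(C1 + a^2)
 f(a) = sqrt(C1 + a^2)


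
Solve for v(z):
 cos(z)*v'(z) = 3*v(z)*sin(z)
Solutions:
 v(z) = C1/cos(z)^3


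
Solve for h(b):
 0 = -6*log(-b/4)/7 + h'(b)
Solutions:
 h(b) = C1 + 6*b*log(-b)/7 + 6*b*(-2*log(2) - 1)/7


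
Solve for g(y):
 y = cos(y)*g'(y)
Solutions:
 g(y) = C1 + Integral(y/cos(y), y)


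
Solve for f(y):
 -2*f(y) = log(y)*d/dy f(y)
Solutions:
 f(y) = C1*exp(-2*li(y))


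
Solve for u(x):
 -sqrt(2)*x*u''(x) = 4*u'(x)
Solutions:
 u(x) = C1 + C2*x^(1 - 2*sqrt(2))


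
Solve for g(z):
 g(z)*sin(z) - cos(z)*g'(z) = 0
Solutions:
 g(z) = C1/cos(z)


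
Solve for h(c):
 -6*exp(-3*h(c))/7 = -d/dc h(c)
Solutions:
 h(c) = log(C1 + 18*c/7)/3
 h(c) = log((-1 - sqrt(3)*I)*(C1 + 18*c/7)^(1/3)/2)
 h(c) = log((-1 + sqrt(3)*I)*(C1 + 18*c/7)^(1/3)/2)


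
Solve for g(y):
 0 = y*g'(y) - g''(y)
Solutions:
 g(y) = C1 + C2*erfi(sqrt(2)*y/2)


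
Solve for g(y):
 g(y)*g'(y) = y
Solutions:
 g(y) = -sqrt(C1 + y^2)
 g(y) = sqrt(C1 + y^2)


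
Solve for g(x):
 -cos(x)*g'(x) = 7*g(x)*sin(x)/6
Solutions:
 g(x) = C1*cos(x)^(7/6)


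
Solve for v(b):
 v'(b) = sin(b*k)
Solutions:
 v(b) = C1 - cos(b*k)/k


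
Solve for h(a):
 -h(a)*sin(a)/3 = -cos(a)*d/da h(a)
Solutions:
 h(a) = C1/cos(a)^(1/3)


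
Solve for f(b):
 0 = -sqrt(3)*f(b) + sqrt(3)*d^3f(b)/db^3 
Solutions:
 f(b) = C3*exp(b) + (C1*sin(sqrt(3)*b/2) + C2*cos(sqrt(3)*b/2))*exp(-b/2)


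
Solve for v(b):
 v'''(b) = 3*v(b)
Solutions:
 v(b) = C3*exp(3^(1/3)*b) + (C1*sin(3^(5/6)*b/2) + C2*cos(3^(5/6)*b/2))*exp(-3^(1/3)*b/2)


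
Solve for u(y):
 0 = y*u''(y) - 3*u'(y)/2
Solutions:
 u(y) = C1 + C2*y^(5/2)


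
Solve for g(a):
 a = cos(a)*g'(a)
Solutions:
 g(a) = C1 + Integral(a/cos(a), a)


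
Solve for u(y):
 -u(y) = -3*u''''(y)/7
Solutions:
 u(y) = C1*exp(-3^(3/4)*7^(1/4)*y/3) + C2*exp(3^(3/4)*7^(1/4)*y/3) + C3*sin(3^(3/4)*7^(1/4)*y/3) + C4*cos(3^(3/4)*7^(1/4)*y/3)


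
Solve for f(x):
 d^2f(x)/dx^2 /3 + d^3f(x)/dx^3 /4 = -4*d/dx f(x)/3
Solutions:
 f(x) = C1 + (C2*sin(2*sqrt(11)*x/3) + C3*cos(2*sqrt(11)*x/3))*exp(-2*x/3)


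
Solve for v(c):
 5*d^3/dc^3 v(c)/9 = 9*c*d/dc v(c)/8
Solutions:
 v(c) = C1 + Integral(C2*airyai(3*3^(1/3)*5^(2/3)*c/10) + C3*airybi(3*3^(1/3)*5^(2/3)*c/10), c)


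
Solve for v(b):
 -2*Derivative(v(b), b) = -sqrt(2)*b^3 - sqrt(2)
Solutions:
 v(b) = C1 + sqrt(2)*b^4/8 + sqrt(2)*b/2


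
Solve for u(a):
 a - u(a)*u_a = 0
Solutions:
 u(a) = -sqrt(C1 + a^2)
 u(a) = sqrt(C1 + a^2)


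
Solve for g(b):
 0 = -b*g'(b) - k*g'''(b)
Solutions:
 g(b) = C1 + Integral(C2*airyai(b*(-1/k)^(1/3)) + C3*airybi(b*(-1/k)^(1/3)), b)


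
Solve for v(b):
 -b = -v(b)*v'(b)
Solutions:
 v(b) = -sqrt(C1 + b^2)
 v(b) = sqrt(C1 + b^2)


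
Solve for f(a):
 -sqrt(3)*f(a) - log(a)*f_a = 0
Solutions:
 f(a) = C1*exp(-sqrt(3)*li(a))


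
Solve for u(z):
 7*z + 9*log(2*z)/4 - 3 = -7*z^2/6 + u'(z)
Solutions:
 u(z) = C1 + 7*z^3/18 + 7*z^2/2 + 9*z*log(z)/4 - 21*z/4 + 9*z*log(2)/4


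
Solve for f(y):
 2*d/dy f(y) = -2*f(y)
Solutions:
 f(y) = C1*exp(-y)


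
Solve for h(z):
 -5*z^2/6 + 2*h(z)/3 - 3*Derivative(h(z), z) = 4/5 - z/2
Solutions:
 h(z) = C1*exp(2*z/9) + 5*z^2/4 + 21*z/2 + 969/20


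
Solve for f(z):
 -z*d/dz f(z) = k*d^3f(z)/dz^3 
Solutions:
 f(z) = C1 + Integral(C2*airyai(z*(-1/k)^(1/3)) + C3*airybi(z*(-1/k)^(1/3)), z)


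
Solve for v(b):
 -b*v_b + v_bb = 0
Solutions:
 v(b) = C1 + C2*erfi(sqrt(2)*b/2)


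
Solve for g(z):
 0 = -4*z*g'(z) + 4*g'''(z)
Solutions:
 g(z) = C1 + Integral(C2*airyai(z) + C3*airybi(z), z)


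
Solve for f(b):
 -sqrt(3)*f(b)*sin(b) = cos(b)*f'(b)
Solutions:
 f(b) = C1*cos(b)^(sqrt(3))


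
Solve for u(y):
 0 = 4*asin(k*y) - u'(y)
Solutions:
 u(y) = C1 + 4*Piecewise((y*asin(k*y) + sqrt(-k^2*y^2 + 1)/k, Ne(k, 0)), (0, True))


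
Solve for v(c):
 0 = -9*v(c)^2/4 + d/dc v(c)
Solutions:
 v(c) = -4/(C1 + 9*c)


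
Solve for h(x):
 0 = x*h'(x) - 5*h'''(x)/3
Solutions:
 h(x) = C1 + Integral(C2*airyai(3^(1/3)*5^(2/3)*x/5) + C3*airybi(3^(1/3)*5^(2/3)*x/5), x)


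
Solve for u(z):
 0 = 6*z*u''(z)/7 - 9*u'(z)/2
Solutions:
 u(z) = C1 + C2*z^(25/4)


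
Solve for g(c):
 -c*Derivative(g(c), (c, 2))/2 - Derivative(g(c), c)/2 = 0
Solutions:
 g(c) = C1 + C2*log(c)


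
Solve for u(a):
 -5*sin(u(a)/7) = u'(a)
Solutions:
 5*a + 7*log(cos(u(a)/7) - 1)/2 - 7*log(cos(u(a)/7) + 1)/2 = C1


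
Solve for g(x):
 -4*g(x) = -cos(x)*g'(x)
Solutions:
 g(x) = C1*(sin(x)^2 + 2*sin(x) + 1)/(sin(x)^2 - 2*sin(x) + 1)


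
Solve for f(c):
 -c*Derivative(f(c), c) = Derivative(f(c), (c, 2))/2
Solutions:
 f(c) = C1 + C2*erf(c)


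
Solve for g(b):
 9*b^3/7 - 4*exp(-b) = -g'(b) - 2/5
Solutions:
 g(b) = C1 - 9*b^4/28 - 2*b/5 - 4*exp(-b)


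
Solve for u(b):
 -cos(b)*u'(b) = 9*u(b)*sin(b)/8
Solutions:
 u(b) = C1*cos(b)^(9/8)


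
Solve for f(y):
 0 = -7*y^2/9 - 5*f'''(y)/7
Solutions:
 f(y) = C1 + C2*y + C3*y^2 - 49*y^5/2700


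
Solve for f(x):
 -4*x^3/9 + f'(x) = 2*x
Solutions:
 f(x) = C1 + x^4/9 + x^2


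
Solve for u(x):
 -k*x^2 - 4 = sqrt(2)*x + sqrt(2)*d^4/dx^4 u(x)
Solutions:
 u(x) = C1 + C2*x + C3*x^2 + C4*x^3 - sqrt(2)*k*x^6/720 - x^5/120 - sqrt(2)*x^4/12


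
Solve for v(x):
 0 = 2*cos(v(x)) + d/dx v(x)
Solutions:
 v(x) = pi - asin((C1 + exp(4*x))/(C1 - exp(4*x)))
 v(x) = asin((C1 + exp(4*x))/(C1 - exp(4*x)))


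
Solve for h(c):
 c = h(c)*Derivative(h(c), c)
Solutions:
 h(c) = -sqrt(C1 + c^2)
 h(c) = sqrt(C1 + c^2)


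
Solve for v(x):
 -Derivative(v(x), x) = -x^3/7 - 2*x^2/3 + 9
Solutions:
 v(x) = C1 + x^4/28 + 2*x^3/9 - 9*x


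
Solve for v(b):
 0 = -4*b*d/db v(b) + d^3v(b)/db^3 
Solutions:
 v(b) = C1 + Integral(C2*airyai(2^(2/3)*b) + C3*airybi(2^(2/3)*b), b)


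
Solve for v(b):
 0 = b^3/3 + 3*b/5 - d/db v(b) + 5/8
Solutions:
 v(b) = C1 + b^4/12 + 3*b^2/10 + 5*b/8


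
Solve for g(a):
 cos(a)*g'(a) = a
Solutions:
 g(a) = C1 + Integral(a/cos(a), a)


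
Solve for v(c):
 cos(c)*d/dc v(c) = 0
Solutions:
 v(c) = C1


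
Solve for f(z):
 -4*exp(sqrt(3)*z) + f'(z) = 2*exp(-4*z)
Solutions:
 f(z) = C1 + 4*sqrt(3)*exp(sqrt(3)*z)/3 - exp(-4*z)/2


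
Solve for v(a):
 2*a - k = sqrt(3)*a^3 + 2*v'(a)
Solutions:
 v(a) = C1 - sqrt(3)*a^4/8 + a^2/2 - a*k/2


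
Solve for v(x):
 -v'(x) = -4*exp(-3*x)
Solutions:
 v(x) = C1 - 4*exp(-3*x)/3


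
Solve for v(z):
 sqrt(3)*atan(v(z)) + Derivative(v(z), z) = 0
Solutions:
 Integral(1/atan(_y), (_y, v(z))) = C1 - sqrt(3)*z


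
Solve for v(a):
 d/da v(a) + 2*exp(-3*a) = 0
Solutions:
 v(a) = C1 + 2*exp(-3*a)/3


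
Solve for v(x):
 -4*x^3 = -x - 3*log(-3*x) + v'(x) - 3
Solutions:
 v(x) = C1 - x^4 + x^2/2 + 3*x*log(-x) + 3*x*log(3)


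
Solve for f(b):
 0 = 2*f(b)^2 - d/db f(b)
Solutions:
 f(b) = -1/(C1 + 2*b)


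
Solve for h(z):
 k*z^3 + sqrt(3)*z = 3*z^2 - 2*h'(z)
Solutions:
 h(z) = C1 - k*z^4/8 + z^3/2 - sqrt(3)*z^2/4


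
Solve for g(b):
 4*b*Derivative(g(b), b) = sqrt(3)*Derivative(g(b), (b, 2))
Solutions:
 g(b) = C1 + C2*erfi(sqrt(2)*3^(3/4)*b/3)


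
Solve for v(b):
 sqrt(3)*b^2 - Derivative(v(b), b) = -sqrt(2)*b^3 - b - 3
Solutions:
 v(b) = C1 + sqrt(2)*b^4/4 + sqrt(3)*b^3/3 + b^2/2 + 3*b


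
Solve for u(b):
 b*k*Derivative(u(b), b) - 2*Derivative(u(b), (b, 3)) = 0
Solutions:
 u(b) = C1 + Integral(C2*airyai(2^(2/3)*b*k^(1/3)/2) + C3*airybi(2^(2/3)*b*k^(1/3)/2), b)


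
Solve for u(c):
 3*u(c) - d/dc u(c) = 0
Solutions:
 u(c) = C1*exp(3*c)


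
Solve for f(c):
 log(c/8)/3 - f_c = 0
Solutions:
 f(c) = C1 + c*log(c)/3 - c*log(2) - c/3


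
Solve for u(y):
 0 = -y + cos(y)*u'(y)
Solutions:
 u(y) = C1 + Integral(y/cos(y), y)


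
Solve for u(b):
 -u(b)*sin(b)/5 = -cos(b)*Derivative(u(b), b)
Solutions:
 u(b) = C1/cos(b)^(1/5)


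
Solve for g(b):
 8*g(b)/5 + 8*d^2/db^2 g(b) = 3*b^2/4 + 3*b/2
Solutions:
 g(b) = C1*sin(sqrt(5)*b/5) + C2*cos(sqrt(5)*b/5) + 15*b^2/32 + 15*b/16 - 75/16


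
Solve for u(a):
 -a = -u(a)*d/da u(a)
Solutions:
 u(a) = -sqrt(C1 + a^2)
 u(a) = sqrt(C1 + a^2)


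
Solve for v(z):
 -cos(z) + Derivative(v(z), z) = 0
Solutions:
 v(z) = C1 + sin(z)


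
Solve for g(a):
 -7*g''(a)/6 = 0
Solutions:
 g(a) = C1 + C2*a


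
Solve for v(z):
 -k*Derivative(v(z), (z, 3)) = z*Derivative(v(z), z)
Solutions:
 v(z) = C1 + Integral(C2*airyai(z*(-1/k)^(1/3)) + C3*airybi(z*(-1/k)^(1/3)), z)


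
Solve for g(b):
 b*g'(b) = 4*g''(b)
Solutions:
 g(b) = C1 + C2*erfi(sqrt(2)*b/4)


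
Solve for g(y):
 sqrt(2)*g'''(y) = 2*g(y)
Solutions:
 g(y) = C3*exp(2^(1/6)*y) + (C1*sin(2^(1/6)*sqrt(3)*y/2) + C2*cos(2^(1/6)*sqrt(3)*y/2))*exp(-2^(1/6)*y/2)


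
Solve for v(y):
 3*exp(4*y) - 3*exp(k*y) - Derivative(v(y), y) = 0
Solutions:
 v(y) = C1 + 3*exp(4*y)/4 - 3*exp(k*y)/k


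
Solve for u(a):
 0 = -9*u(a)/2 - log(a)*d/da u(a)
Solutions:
 u(a) = C1*exp(-9*li(a)/2)


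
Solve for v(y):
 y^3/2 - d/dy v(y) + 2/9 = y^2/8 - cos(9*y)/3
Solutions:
 v(y) = C1 + y^4/8 - y^3/24 + 2*y/9 + sin(9*y)/27


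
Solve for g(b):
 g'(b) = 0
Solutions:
 g(b) = C1


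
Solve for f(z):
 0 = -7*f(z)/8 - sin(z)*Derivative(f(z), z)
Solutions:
 f(z) = C1*(cos(z) + 1)^(7/16)/(cos(z) - 1)^(7/16)


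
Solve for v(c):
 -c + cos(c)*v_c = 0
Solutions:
 v(c) = C1 + Integral(c/cos(c), c)


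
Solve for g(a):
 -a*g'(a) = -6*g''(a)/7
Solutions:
 g(a) = C1 + C2*erfi(sqrt(21)*a/6)


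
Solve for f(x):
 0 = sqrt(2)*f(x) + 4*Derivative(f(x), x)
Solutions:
 f(x) = C1*exp(-sqrt(2)*x/4)


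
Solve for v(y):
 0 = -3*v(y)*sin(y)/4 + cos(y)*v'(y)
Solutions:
 v(y) = C1/cos(y)^(3/4)


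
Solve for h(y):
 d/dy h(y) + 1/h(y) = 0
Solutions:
 h(y) = -sqrt(C1 - 2*y)
 h(y) = sqrt(C1 - 2*y)


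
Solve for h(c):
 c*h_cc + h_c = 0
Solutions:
 h(c) = C1 + C2*log(c)


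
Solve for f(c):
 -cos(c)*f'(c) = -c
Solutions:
 f(c) = C1 + Integral(c/cos(c), c)


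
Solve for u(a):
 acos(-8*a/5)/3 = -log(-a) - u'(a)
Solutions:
 u(a) = C1 - a*log(-a) - a*acos(-8*a/5)/3 + a - sqrt(25 - 64*a^2)/24


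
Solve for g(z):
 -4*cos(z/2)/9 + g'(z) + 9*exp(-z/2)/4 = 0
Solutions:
 g(z) = C1 + 8*sin(z/2)/9 + 9*exp(-z/2)/2


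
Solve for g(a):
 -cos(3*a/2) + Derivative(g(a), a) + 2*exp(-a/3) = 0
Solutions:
 g(a) = C1 + 2*sin(3*a/2)/3 + 6*exp(-a/3)


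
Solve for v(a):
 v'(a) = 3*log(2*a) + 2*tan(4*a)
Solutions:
 v(a) = C1 + 3*a*log(a) - 3*a + 3*a*log(2) - log(cos(4*a))/2


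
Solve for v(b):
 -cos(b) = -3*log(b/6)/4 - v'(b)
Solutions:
 v(b) = C1 - 3*b*log(b)/4 + 3*b/4 + 3*b*log(6)/4 + sin(b)


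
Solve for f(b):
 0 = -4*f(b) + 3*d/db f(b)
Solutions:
 f(b) = C1*exp(4*b/3)


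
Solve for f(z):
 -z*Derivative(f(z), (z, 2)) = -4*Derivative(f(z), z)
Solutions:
 f(z) = C1 + C2*z^5


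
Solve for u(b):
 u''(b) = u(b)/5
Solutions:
 u(b) = C1*exp(-sqrt(5)*b/5) + C2*exp(sqrt(5)*b/5)


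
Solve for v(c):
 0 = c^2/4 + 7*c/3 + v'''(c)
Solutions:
 v(c) = C1 + C2*c + C3*c^2 - c^5/240 - 7*c^4/72


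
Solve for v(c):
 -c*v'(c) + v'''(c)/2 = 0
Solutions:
 v(c) = C1 + Integral(C2*airyai(2^(1/3)*c) + C3*airybi(2^(1/3)*c), c)


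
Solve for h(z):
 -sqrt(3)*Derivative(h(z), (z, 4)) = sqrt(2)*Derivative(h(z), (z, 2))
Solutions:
 h(z) = C1 + C2*z + C3*sin(2^(1/4)*3^(3/4)*z/3) + C4*cos(2^(1/4)*3^(3/4)*z/3)


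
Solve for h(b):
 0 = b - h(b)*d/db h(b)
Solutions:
 h(b) = -sqrt(C1 + b^2)
 h(b) = sqrt(C1 + b^2)


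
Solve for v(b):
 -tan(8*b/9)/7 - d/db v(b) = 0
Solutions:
 v(b) = C1 + 9*log(cos(8*b/9))/56


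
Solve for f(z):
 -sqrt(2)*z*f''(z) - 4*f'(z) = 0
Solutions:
 f(z) = C1 + C2*z^(1 - 2*sqrt(2))


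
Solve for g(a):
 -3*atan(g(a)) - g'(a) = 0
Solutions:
 Integral(1/atan(_y), (_y, g(a))) = C1 - 3*a


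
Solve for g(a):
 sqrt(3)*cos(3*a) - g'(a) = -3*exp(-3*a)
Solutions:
 g(a) = C1 + sqrt(3)*sin(3*a)/3 - exp(-3*a)


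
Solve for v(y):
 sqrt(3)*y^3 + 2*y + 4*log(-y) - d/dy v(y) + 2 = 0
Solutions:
 v(y) = C1 + sqrt(3)*y^4/4 + y^2 + 4*y*log(-y) - 2*y


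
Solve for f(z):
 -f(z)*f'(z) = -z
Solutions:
 f(z) = -sqrt(C1 + z^2)
 f(z) = sqrt(C1 + z^2)


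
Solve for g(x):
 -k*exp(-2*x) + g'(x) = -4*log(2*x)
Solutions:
 g(x) = C1 - k*exp(-2*x)/2 - 4*x*log(x) + 4*x*(1 - log(2))


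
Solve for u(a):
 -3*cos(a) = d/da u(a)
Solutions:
 u(a) = C1 - 3*sin(a)


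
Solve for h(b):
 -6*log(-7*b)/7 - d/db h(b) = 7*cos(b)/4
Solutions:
 h(b) = C1 - 6*b*log(-b)/7 - 6*b*log(7)/7 + 6*b/7 - 7*sin(b)/4


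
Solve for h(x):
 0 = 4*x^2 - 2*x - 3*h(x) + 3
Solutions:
 h(x) = 4*x^2/3 - 2*x/3 + 1


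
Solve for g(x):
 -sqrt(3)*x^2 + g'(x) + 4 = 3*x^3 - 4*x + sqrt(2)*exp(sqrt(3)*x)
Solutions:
 g(x) = C1 + 3*x^4/4 + sqrt(3)*x^3/3 - 2*x^2 - 4*x + sqrt(6)*exp(sqrt(3)*x)/3


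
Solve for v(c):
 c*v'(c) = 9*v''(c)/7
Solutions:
 v(c) = C1 + C2*erfi(sqrt(14)*c/6)


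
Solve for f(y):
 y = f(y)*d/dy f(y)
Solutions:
 f(y) = -sqrt(C1 + y^2)
 f(y) = sqrt(C1 + y^2)


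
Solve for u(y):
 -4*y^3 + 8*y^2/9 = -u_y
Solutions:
 u(y) = C1 + y^4 - 8*y^3/27


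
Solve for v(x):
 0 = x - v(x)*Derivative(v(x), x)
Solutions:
 v(x) = -sqrt(C1 + x^2)
 v(x) = sqrt(C1 + x^2)


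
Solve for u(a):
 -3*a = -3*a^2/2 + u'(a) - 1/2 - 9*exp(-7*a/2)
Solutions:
 u(a) = C1 + a^3/2 - 3*a^2/2 + a/2 - 18*exp(-7*a/2)/7


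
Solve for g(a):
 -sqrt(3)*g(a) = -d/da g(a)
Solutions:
 g(a) = C1*exp(sqrt(3)*a)


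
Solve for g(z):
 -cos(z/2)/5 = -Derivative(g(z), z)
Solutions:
 g(z) = C1 + 2*sin(z/2)/5


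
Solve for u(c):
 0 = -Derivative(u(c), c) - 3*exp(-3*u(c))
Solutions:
 u(c) = log(C1 - 9*c)/3
 u(c) = log((-3^(1/3) - 3^(5/6)*I)*(C1 - 3*c)^(1/3)/2)
 u(c) = log((-3^(1/3) + 3^(5/6)*I)*(C1 - 3*c)^(1/3)/2)


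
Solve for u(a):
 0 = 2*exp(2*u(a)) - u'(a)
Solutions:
 u(a) = log(-sqrt(-1/(C1 + 2*a))) - log(2)/2
 u(a) = log(-1/(C1 + 2*a))/2 - log(2)/2


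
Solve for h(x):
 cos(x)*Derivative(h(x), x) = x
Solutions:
 h(x) = C1 + Integral(x/cos(x), x)


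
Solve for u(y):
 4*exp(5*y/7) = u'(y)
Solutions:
 u(y) = C1 + 28*exp(5*y/7)/5


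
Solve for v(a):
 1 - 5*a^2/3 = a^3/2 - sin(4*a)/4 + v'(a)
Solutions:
 v(a) = C1 - a^4/8 - 5*a^3/9 + a - cos(4*a)/16


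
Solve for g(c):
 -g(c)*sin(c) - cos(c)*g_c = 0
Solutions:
 g(c) = C1*cos(c)


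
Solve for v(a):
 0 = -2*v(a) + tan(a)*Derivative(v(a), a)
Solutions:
 v(a) = C1*sin(a)^2


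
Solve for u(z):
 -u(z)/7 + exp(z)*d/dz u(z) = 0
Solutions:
 u(z) = C1*exp(-exp(-z)/7)


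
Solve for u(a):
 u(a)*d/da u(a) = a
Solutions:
 u(a) = -sqrt(C1 + a^2)
 u(a) = sqrt(C1 + a^2)


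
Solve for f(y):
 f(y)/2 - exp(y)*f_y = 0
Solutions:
 f(y) = C1*exp(-exp(-y)/2)


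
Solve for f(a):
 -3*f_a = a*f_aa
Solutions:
 f(a) = C1 + C2/a^2


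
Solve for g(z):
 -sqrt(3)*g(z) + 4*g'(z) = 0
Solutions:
 g(z) = C1*exp(sqrt(3)*z/4)


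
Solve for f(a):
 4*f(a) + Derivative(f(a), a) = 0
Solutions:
 f(a) = C1*exp(-4*a)


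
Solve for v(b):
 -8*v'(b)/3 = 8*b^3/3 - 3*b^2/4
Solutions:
 v(b) = C1 - b^4/4 + 3*b^3/32


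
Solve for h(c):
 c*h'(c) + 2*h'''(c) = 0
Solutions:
 h(c) = C1 + Integral(C2*airyai(-2^(2/3)*c/2) + C3*airybi(-2^(2/3)*c/2), c)


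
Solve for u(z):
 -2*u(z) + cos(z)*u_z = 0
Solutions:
 u(z) = C1*(sin(z) + 1)/(sin(z) - 1)


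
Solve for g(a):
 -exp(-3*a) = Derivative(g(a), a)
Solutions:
 g(a) = C1 + exp(-3*a)/3


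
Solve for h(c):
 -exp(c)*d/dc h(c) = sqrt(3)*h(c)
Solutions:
 h(c) = C1*exp(sqrt(3)*exp(-c))
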